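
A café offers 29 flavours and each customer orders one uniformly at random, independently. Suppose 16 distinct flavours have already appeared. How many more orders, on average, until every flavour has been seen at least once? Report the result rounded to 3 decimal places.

The wait to go from k to k+1 distinct flavours is geometric with mean 29/(29-k).
Sum over k = 16,...,28: E = 29/13 + 29/12 + 29/11 + ... + 29/2 + 29/1 = 92.2239.

92.224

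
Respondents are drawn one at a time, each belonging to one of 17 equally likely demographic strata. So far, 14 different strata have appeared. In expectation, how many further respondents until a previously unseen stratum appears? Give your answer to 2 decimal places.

The number of respondents until the next new stratum is geometric with success probability 3/17, so its mean is 17/3.
E = 17/3 = 5.667.

5.67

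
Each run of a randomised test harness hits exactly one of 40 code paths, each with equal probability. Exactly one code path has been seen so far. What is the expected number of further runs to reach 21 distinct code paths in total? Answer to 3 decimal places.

28.232

The wait to go from k to k+1 distinct code paths is geometric with mean 40/(40-k).
Sum over k = 1,...,20: E = 40/39 + 40/38 + 40/37 + ... + 40/21 + 40/20 = 28.2321.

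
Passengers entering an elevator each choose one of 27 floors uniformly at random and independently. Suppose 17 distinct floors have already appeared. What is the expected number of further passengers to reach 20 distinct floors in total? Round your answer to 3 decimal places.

9.075

From k distinct to k+1 distinct takes on average 27/(27-k) passengers.
Sum over k = 17,...,19: E = 27/10 + 27/9 + 27/8 = 9.0750.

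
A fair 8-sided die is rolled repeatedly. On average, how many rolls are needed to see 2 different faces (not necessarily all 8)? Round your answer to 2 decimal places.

With k distinct faces already seen, the next new one arrives after an expected 8/(8-k) rolls.
Sum over k = 0,...,1: E = 8/8 + 8/7 = 2.143.

2.14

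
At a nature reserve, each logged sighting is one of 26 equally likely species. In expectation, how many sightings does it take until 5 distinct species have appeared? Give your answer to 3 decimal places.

5.436

With k distinct species already seen, the next new one arrives after an expected 26/(26-k) sightings.
Sum over k = 0,...,4: E = 26/26 + 26/25 + 26/24 + 26/23 + 26/22 = 5.4356.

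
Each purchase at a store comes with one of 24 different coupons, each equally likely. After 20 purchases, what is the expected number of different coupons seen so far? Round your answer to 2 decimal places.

For each coupon, P(seen in 20 purchases) = 1 - (23/24)^20 = 0.573.
By linearity of expectation, E[distinct seen] = 24·(1 - (23/24)^20) = 13.754.

13.75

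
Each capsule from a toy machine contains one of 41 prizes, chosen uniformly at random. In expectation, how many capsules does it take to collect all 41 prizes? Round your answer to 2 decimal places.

Split into phases: going from k distinct to k+1 distinct takes on average 41/(41-k) capsules.
E[T] = 41/41 + 41/40 + 41/39 + ... + 41/2 + 41/1 = 41·H_{41}.
H_{41} = 4.303, so E[T] = 176.420.

176.42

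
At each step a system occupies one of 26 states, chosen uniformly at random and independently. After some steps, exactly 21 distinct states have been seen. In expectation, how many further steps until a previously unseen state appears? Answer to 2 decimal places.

5.20

The number of steps until the next new state is geometric with success probability 5/26, so its mean is 26/5.
E = 26/5 = 5.200.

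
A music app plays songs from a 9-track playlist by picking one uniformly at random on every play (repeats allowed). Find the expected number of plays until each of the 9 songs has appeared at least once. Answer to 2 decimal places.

25.46

After k distinct songs have appeared, the next play gives a new one with probability (9-k)/9, so the expected wait for the (k+1)-th is 9/(9-k).
E[T] = 9/9 + 9/8 + 9/7 + ... + 9/2 + 9/1 = 9·H_{9}.
H_{9} = 2.829, so E[T] = 25.461.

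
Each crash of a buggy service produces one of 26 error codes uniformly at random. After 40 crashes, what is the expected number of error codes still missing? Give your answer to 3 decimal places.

5.416

For each error code, P(unseen after 40) = (25/26)^40 = 0.2083.
By linearity of expectation, E[unseen] = 26·(25/26)^40 = 5.4155.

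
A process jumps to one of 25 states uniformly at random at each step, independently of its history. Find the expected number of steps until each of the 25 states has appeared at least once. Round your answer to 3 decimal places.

The wait to go from k to k+1 distinct states is geometric with mean 25/(25-k).
E[T] = 25/25 + 25/24 + 25/23 + ... + 25/2 + 25/1 = 25·H_{25}.
H_{25} = 3.8160, so E[T] = 95.3990.

95.399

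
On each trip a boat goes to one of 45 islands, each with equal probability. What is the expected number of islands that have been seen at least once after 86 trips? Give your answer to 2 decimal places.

38.49

For each island, P(seen in 86 trips) = 1 - (44/45)^86 = 0.855.
By linearity of expectation, E[distinct seen] = 45·(1 - (44/45)^86) = 38.486.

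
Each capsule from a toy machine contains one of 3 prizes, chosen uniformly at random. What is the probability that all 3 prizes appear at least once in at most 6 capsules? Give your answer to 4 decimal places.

Let A_i be the event that prize i is missing after 6 capsules. By inclusion–exclusion on the A_i,
P(all seen) = Σ_{j=0}^{3} (-1)^j C(3,j)((3-j)/3)^6
= 1.00000 - 0.26337 + 0.00412 - 0.00000
= 0.74074.

0.7407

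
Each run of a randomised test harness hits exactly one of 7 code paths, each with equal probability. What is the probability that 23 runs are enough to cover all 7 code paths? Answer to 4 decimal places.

Let A_i be the event that code path i is missing after 23 runs. By inclusion–exclusion on the A_i,
P(all seen) = Σ_{j=0}^{7} (-1)^j C(7,j)((7-j)/7)^23
= 1.00000 - 0.20199 + 0.00915 - 0.00009 + 0.00000 - 0.00000 + 0.00000 - 0.00000
= 0.80707.

0.8071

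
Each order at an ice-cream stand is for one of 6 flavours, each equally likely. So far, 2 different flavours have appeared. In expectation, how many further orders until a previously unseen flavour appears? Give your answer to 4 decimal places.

The number of orders until the next new flavour is geometric with success probability 4/6, so its mean is 6/4.
E = 6/4 = 1.50000.

1.5000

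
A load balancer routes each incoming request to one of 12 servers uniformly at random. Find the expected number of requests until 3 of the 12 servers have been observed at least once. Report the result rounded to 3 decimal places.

3.291

Going from k to k+1 distinct takes a geometric number of requests with mean 12/(12-k).
Sum over k = 0,...,2: E = 12/12 + 12/11 + 12/10 = 3.2909.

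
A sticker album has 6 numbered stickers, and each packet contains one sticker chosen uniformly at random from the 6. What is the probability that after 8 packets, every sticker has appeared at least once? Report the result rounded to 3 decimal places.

Let A_i be the event that sticker i is missing after 8 packets. By inclusion–exclusion on the A_i,
P(all seen) = Σ_{j=0}^{6} (-1)^j C(6,j)((6-j)/6)^8
= 1.0000 - 1.3954 + 0.5853 - 0.0781 + 0.0023 - 0.0000 + 0.0000
= 0.1140.

0.114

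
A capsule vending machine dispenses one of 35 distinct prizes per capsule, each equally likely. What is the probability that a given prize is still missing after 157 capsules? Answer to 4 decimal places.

0.0106

On each capsule the fixed prize fails to appear with probability 34/35.
P(still missing after 157) = (34/35)^157 = 0.01056.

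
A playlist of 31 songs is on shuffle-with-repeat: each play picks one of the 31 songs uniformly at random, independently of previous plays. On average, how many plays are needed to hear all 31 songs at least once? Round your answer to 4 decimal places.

After k distinct songs have appeared, the next play gives a new one with probability (31-k)/31, so the expected wait for the (k+1)-th is 31/(31-k).
E[T] = 31/31 + 31/30 + 31/29 + ... + 31/2 + 31/1 = 31·H_{31}.
H_{31} = 4.02725, so E[T] = 124.84460.

124.8446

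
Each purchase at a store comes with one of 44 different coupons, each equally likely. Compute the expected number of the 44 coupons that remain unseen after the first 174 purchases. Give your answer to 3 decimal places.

For each coupon, P(unseen after 174) = (43/44)^174 = 0.0183.
By linearity of expectation, E[unseen] = 44·(43/44)^174 = 0.8057.

0.806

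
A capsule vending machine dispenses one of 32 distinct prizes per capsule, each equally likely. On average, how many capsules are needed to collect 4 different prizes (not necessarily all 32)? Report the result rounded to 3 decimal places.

Going from k to k+1 distinct takes a geometric number of capsules with mean 32/(32-k).
Sum over k = 0,...,3: E = 32/32 + 32/31 + 32/30 + 32/29 = 4.2024.

4.202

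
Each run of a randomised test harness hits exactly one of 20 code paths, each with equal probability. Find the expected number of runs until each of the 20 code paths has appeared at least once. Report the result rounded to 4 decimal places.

71.9548

Split into phases: going from k distinct to k+1 distinct takes on average 20/(20-k) runs.
E[T] = 20/20 + 20/19 + 20/18 + ... + 20/2 + 20/1 = 20·H_{20}.
H_{20} = 3.59774, so E[T] = 71.95479.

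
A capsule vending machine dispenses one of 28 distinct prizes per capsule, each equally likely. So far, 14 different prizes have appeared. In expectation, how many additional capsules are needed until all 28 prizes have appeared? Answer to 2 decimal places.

From k distinct to k+1 distinct takes on average 28/(28-k) capsules.
Sum over k = 14,...,27: E = 28/14 + 28/13 + 28/12 + ... + 28/2 + 28/1 = 91.044.

91.04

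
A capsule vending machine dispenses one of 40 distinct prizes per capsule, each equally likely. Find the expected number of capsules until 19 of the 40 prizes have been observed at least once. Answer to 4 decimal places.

25.3274

Going from k to k+1 distinct takes a geometric number of capsules with mean 40/(40-k).
Sum over k = 0,...,18: E = 40/40 + 40/39 + 40/38 + ... + 40/23 + 40/22 = 25.32737.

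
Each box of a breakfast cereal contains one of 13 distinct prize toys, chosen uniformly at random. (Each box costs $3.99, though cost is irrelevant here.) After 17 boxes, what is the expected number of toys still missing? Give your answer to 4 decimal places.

3.3342

For each toy, P(unseen after 17) = (12/13)^17 = 0.25647.
By linearity of expectation, E[unseen] = 13·(12/13)^17 = 3.33417.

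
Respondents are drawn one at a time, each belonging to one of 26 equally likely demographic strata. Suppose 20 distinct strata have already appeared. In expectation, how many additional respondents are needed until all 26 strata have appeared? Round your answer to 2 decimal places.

From k distinct to k+1 distinct takes on average 26/(26-k) respondents.
Sum over k = 20,...,25: E = 26/6 + 26/5 + 26/4 + 26/3 + 26/2 + 26/1 = 63.700.

63.70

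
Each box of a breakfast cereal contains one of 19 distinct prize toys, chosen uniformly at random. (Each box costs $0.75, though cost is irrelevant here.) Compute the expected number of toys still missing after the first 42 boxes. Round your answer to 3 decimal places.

1.961

For each toy, P(unseen after 42) = (18/19)^42 = 0.1032.
By linearity of expectation, E[unseen] = 19·(18/19)^42 = 1.9613.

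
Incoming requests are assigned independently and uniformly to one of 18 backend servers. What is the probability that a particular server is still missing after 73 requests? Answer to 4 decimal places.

0.0154

Each request misses the fixed server with probability (18-1)/18 = 17/18, independently.
P(still missing after 73) = (17/18)^73 = 0.01541.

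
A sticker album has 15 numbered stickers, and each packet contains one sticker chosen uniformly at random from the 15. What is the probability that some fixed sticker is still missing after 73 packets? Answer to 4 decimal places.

0.0065

On each packet the fixed sticker fails to appear with probability 14/15.
P(still missing after 73) = (14/15)^73 = 0.00650.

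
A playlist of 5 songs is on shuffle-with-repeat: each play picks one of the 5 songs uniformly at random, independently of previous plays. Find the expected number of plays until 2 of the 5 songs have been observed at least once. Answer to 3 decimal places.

2.250

Going from k to k+1 distinct takes a geometric number of plays with mean 5/(5-k).
Sum over k = 0,...,1: E = 5/5 + 5/4 = 2.2500.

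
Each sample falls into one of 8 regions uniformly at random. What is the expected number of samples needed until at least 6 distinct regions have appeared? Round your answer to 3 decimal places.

With k distinct regions already seen, the next new one arrives after an expected 8/(8-k) samples.
Sum over k = 0,...,5: E = 8/8 + 8/7 + 8/6 + 8/5 + 8/4 + 8/3 = 9.7429.

9.743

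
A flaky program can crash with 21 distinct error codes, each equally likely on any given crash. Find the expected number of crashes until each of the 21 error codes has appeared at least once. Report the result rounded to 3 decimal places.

76.553

After k distinct error codes have appeared, the next crash gives a new one with probability (21-k)/21, so the expected wait for the (k+1)-th is 21/(21-k).
E[T] = 21/21 + 21/20 + 21/19 + ... + 21/2 + 21/1 = 21·H_{21}.
H_{21} = 3.6454, so E[T] = 76.5525.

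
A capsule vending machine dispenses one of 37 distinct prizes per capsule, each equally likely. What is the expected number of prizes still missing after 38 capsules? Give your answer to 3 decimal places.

13.063

For each prize, P(unseen after 38) = (36/37)^38 = 0.3530.
By linearity of expectation, E[unseen] = 37·(36/37)^38 = 13.0626.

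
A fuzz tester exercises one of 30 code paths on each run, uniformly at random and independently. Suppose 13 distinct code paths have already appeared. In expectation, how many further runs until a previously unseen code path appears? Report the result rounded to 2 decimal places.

1.76

Each run yields a new code path with probability (30-13)/30 = 17/30, so the wait is geometric with mean 30/17.
E = 30/17 = 1.765.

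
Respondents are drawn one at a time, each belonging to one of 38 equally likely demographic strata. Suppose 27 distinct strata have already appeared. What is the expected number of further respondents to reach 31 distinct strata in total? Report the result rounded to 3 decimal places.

16.227

From k distinct to k+1 distinct takes on average 38/(38-k) respondents.
Sum over k = 27,...,30: E = 38/11 + 38/10 + 38/9 + 38/8 = 16.2268.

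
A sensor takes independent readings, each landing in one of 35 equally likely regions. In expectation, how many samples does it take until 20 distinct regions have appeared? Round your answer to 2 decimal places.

29.00

With k distinct regions already seen, the next new one arrives after an expected 35/(35-k) samples.
Sum over k = 0,...,19: E = 35/35 + 35/34 + 35/33 + ... + 35/17 + 35/16 = 28.999.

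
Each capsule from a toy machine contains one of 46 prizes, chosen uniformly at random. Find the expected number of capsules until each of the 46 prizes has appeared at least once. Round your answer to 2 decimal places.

Split into phases: going from k distinct to k+1 distinct takes on average 46/(46-k) capsules.
E[T] = 46/46 + 46/45 + 46/44 + ... + 46/2 + 46/1 = 46·H_{46}.
H_{46} = 4.417, so E[T] = 203.168.

203.17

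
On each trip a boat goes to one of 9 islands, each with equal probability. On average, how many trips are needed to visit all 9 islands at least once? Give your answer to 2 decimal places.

25.46

Split into phases: going from k distinct to k+1 distinct takes on average 9/(9-k) trips.
E[T] = 9/9 + 9/8 + 9/7 + ... + 9/2 + 9/1 = 9·H_{9}.
H_{9} = 2.829, so E[T] = 25.461.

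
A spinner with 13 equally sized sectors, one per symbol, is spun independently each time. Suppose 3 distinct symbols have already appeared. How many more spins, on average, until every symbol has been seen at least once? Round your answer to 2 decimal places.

38.08

The wait to go from k to k+1 distinct symbols is geometric with mean 13/(13-k).
Sum over k = 3,...,12: E = 13/10 + 13/9 + 13/8 + ... + 13/2 + 13/1 = 38.077.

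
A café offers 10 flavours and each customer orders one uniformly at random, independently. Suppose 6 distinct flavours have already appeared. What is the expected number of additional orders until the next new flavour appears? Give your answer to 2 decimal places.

Each order yields a new flavour with probability (10-6)/10 = 4/10, so the wait is geometric with mean 10/4.
E = 10/4 = 2.500.

2.50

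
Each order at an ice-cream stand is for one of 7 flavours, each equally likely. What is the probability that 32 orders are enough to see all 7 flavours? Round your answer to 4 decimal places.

Let A_i be the event that flavour i is missing after 32 orders. By inclusion–exclusion on the A_i,
P(all seen) = Σ_{j=0}^{7} (-1)^j C(7,j)((7-j)/7)^32
= 1.00000 - 0.05044 + 0.00044 - 0.00000 + 0.00000 - 0.00000 + 0.00000 - 0.00000
= 0.95000.

0.9500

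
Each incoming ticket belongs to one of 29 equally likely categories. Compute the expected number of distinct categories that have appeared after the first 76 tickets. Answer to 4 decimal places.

For each category, P(seen in 76 tickets) = 1 - (28/29)^76 = 0.93054.
By linearity of expectation, E[distinct seen] = 29·(1 - (28/29)^76) = 26.98553.

26.9855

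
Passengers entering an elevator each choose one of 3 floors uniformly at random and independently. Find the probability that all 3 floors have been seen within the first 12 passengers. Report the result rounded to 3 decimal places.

0.977

Let A_i be the event that floor i is missing after 12 passengers. By inclusion–exclusion on the A_i,
P(all seen) = Σ_{j=0}^{3} (-1)^j C(3,j)((3-j)/3)^12
= 1.0000 - 0.0231 + 0.0000 - 0.0000
= 0.9769.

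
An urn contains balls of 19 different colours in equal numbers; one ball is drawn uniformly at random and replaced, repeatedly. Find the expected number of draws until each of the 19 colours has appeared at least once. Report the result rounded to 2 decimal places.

After k distinct colours have appeared, the next draw gives a new one with probability (19-k)/19, so the expected wait for the (k+1)-th is 19/(19-k).
E[T] = 19/19 + 19/18 + 19/17 + ... + 19/2 + 19/1 = 19·H_{19}.
H_{19} = 3.548, so E[T] = 67.407.

67.41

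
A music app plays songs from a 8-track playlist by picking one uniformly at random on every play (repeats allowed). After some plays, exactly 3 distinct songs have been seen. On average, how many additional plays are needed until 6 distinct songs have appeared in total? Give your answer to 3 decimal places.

With k distinct songs already seen, the next new one takes an expected 8/(8-k) plays.
Sum over k = 3,...,5: E = 8/5 + 8/4 + 8/3 = 6.2667.

6.267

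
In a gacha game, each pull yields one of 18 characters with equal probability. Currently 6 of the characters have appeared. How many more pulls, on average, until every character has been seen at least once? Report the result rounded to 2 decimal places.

With k distinct characters already seen, the next new one takes an expected 18/(18-k) pulls.
Sum over k = 6,...,17: E = 18/12 + 18/11 + 18/10 + ... + 18/2 + 18/1 = 55.858.

55.86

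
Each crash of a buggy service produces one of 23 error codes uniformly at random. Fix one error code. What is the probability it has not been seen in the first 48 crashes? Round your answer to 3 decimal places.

0.118

Each crash misses the fixed error code with probability (23-1)/23 = 22/23, independently.
P(still missing after 48) = (22/23)^48 = 0.1184.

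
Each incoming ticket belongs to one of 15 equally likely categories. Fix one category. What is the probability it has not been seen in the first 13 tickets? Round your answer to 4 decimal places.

0.4078

On each ticket the fixed category fails to appear with probability 14/15.
P(still missing after 13) = (14/15)^13 = 0.40783.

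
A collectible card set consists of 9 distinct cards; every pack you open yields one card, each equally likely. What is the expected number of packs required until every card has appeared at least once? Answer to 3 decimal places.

After k distinct cards have appeared, the next pack gives a new one with probability (9-k)/9, so the expected wait for the (k+1)-th is 9/(9-k).
E[T] = 9/9 + 9/8 + 9/7 + ... + 9/2 + 9/1 = 9·H_{9}.
H_{9} = 2.8290, so E[T] = 25.4607.

25.461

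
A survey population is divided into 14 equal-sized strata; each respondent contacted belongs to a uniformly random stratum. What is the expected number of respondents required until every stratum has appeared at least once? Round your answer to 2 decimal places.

Split into phases: going from k distinct to k+1 distinct takes on average 14/(14-k) respondents.
E[T] = 14/14 + 14/13 + 14/12 + ... + 14/2 + 14/1 = 14·H_{14}.
H_{14} = 3.252, so E[T] = 45.522.

45.52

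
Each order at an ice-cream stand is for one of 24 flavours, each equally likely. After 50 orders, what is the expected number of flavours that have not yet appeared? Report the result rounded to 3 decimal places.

For each flavour, P(unseen after 50) = (23/24)^50 = 0.1191.
By linearity of expectation, E[unseen] = 24·(23/24)^50 = 2.8579.

2.858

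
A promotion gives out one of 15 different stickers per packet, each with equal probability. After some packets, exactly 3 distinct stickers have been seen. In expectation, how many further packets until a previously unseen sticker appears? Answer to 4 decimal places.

1.2500

Each packet yields a new sticker with probability (15-3)/15 = 12/15, so the wait is geometric with mean 15/12.
E = 15/12 = 1.25000.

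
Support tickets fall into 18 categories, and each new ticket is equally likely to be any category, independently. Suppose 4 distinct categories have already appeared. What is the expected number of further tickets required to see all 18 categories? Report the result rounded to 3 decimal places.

58.528

From k distinct to k+1 distinct takes on average 18/(18-k) tickets.
Sum over k = 4,...,17: E = 18/14 + 18/13 + 18/12 + ... + 18/2 + 18/1 = 58.5281.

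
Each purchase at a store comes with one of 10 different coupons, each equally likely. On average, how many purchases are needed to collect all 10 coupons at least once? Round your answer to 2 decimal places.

29.29

The wait to go from k to k+1 distinct coupons is geometric with mean 10/(10-k).
E[T] = 10/10 + 10/9 + 10/8 + ... + 10/2 + 10/1 = 10·H_{10}.
H_{10} = 2.929, so E[T] = 29.290.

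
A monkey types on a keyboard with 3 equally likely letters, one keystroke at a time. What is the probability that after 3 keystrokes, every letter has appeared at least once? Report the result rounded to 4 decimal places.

0.2222

Let A_i be the event that letter i is missing after 3 keystrokes. By inclusion–exclusion on the A_i,
P(all seen) = Σ_{j=0}^{3} (-1)^j C(3,j)((3-j)/3)^3
= 1.00000 - 0.88889 + 0.11111 - 0.00000
= 0.22222.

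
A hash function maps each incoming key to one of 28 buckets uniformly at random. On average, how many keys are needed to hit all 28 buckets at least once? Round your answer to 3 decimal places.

Split into phases: going from k distinct to k+1 distinct takes on average 28/(28-k) keys.
E[T] = 28/28 + 28/27 + 28/26 + ... + 28/2 + 28/1 = 28·H_{28}.
H_{28} = 3.9272, so E[T] = 109.9608.

109.961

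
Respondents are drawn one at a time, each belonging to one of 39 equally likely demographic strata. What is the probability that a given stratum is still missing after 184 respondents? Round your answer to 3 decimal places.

0.008

Each respondent misses the fixed stratum with probability (39-1)/39 = 38/39, independently.
P(still missing after 184) = (38/39)^184 = 0.0084.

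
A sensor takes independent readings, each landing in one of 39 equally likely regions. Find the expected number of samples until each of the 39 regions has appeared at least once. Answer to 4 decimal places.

The wait to go from k to k+1 distinct regions is geometric with mean 39/(39-k).
E[T] = 39/39 + 39/38 + 39/37 + ... + 39/2 + 39/1 = 39·H_{39}.
H_{39} = 4.25354, so E[T] = 165.88818.

165.8882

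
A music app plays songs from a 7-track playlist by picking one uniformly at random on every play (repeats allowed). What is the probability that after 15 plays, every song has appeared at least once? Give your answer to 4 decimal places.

0.4339

By inclusion–exclusion over which songs are missing,
P(all seen) = Σ_{j=0}^{7} (-1)^j C(7,j)((7-j)/7)^15
= 1.00000 - 0.69326 + 0.13499 - 0.00792 + 0.00011 - 0.00000 + 0.00000 - 0.00000
= 0.43392.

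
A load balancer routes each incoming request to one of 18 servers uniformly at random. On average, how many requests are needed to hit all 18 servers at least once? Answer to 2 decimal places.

The wait to go from k to k+1 distinct servers is geometric with mean 18/(18-k).
E[T] = 18/18 + 18/17 + 18/16 + ... + 18/2 + 18/1 = 18·H_{18}.
H_{18} = 3.495, so E[T] = 62.912.

62.91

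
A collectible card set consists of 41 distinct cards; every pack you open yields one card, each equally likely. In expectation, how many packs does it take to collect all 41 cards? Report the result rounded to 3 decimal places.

176.420

The wait to go from k to k+1 distinct cards is geometric with mean 41/(41-k).
E[T] = 41/41 + 41/40 + 41/39 + ... + 41/2 + 41/1 = 41·H_{41}.
H_{41} = 4.3029, so E[T] = 176.4203.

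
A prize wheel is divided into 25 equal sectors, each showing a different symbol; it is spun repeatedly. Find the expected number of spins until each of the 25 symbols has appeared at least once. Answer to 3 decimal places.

The wait to go from k to k+1 distinct symbols is geometric with mean 25/(25-k).
E[T] = 25/25 + 25/24 + 25/23 + ... + 25/2 + 25/1 = 25·H_{25}.
H_{25} = 3.8160, so E[T] = 95.3990.

95.399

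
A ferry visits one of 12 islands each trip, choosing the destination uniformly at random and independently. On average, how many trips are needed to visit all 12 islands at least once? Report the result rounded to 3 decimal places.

After k distinct islands have appeared, the next trip gives a new one with probability (12-k)/12, so the expected wait for the (k+1)-th is 12/(12-k).
E[T] = 12/12 + 12/11 + 12/10 + ... + 12/2 + 12/1 = 12·H_{12}.
H_{12} = 3.1032, so E[T] = 37.2385.

37.239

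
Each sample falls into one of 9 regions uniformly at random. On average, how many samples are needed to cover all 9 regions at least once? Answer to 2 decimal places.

Split into phases: going from k distinct to k+1 distinct takes on average 9/(9-k) samples.
E[T] = 9/9 + 9/8 + 9/7 + ... + 9/2 + 9/1 = 9·H_{9}.
H_{9} = 2.829, so E[T] = 25.461.

25.46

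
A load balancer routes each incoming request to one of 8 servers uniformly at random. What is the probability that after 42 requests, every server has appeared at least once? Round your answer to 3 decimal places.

By inclusion–exclusion over which servers are missing,
P(all seen) = Σ_{j=0}^{8} (-1)^j C(8,j)((8-j)/8)^42
= 1.0000 - 0.0293 + 0.0002 - 0.0000 + 0.0000 - 0.0000 + 0.0000 - 0.0000 + 0.0000
= 0.9708.

0.971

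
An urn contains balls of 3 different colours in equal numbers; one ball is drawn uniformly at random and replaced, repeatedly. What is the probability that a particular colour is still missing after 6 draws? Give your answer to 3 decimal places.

Each draw misses the fixed colour with probability (3-1)/3 = 2/3, independently.
P(still missing after 6) = (2/3)^6 = 0.0878.

0.088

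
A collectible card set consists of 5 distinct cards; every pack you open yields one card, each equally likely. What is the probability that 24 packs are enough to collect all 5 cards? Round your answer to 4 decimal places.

Let A_i be the event that card i is missing after 24 packs. By inclusion–exclusion on the A_i,
P(all seen) = Σ_{j=0}^{5} (-1)^j C(5,j)((5-j)/5)^24
= 1.00000 - 0.02361 + 0.00005 - 0.00000 + 0.00000 - 0.00000
= 0.97644.

0.9764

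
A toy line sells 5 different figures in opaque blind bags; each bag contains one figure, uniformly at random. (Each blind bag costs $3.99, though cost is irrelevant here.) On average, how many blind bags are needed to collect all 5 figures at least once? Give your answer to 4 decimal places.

11.4167

After k distinct figures have appeared, the next blind bag gives a new one with probability (5-k)/5, so the expected wait for the (k+1)-th is 5/(5-k).
E[T] = 5/5 + 5/4 + 5/3 + 5/2 + 5/1 = 5·H_{5}.
H_{5} = 2.28333, so E[T] = 11.41667.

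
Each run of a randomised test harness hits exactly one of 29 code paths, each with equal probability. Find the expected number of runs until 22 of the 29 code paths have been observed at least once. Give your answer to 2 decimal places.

With k distinct code paths already seen, the next new one arrives after an expected 29/(29-k) runs.
Sum over k = 0,...,21: E = 29/29 + 29/28 + 29/27 + ... + 29/9 + 29/8 = 39.695.

39.70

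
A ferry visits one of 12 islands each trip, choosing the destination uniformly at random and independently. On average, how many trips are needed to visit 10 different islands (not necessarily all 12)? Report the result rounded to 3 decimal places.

Going from k to k+1 distinct takes a geometric number of trips with mean 12/(12-k).
Sum over k = 0,...,9: E = 12/12 + 12/11 + 12/10 + ... + 12/4 + 12/3 = 19.2385.

19.239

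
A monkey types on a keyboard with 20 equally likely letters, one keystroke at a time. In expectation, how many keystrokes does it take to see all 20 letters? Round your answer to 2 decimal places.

71.95

The wait to go from k to k+1 distinct letters is geometric with mean 20/(20-k).
E[T] = 20/20 + 20/19 + 20/18 + ... + 20/2 + 20/1 = 20·H_{20}.
H_{20} = 3.598, so E[T] = 71.955.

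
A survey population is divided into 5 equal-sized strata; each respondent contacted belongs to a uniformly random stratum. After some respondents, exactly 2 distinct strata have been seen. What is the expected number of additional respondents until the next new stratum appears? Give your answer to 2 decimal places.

Each respondent yields a new stratum with probability (5-2)/5 = 3/5, so the wait is geometric with mean 5/3.
E = 5/3 = 1.667.

1.67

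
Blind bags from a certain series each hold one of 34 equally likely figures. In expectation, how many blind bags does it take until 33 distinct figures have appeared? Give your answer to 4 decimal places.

With k distinct figures already seen, the next new one arrives after an expected 34/(34-k) blind bags.
Sum over k = 0,...,32: E = 34/34 + 34/33 + 34/32 + ... + 34/3 + 34/2 = 106.01914.

106.0191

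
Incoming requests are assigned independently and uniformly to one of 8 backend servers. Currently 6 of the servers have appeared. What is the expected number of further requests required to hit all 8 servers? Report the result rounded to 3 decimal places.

From k distinct to k+1 distinct takes on average 8/(8-k) requests.
Sum over k = 6,...,7: E = 8/2 + 8/1 = 12.0000.

12.000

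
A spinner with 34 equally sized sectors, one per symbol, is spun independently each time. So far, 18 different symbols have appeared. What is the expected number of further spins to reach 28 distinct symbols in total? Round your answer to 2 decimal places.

31.64

With k distinct symbols already seen, the next new one takes an expected 34/(34-k) spins.
Sum over k = 18,...,27: E = 34/16 + 34/15 + 34/14 + ... + 34/8 + 34/7 = 31.645.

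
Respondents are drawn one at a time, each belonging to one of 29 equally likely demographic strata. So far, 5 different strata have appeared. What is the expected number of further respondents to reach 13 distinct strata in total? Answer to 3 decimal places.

From k distinct to k+1 distinct takes on average 29/(29-k) respondents.
Sum over k = 5,...,12: E = 29/24 + 29/23 + 29/22 + ... + 29/18 + 29/17 = 11.4616.

11.462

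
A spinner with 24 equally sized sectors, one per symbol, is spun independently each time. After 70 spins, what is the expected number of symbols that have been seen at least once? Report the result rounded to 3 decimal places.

For each symbol, P(seen in 70 spins) = 1 - (23/24)^70 = 0.9492.
By linearity of expectation, E[distinct seen] = 24·(1 - (23/24)^70) = 22.7800.

22.780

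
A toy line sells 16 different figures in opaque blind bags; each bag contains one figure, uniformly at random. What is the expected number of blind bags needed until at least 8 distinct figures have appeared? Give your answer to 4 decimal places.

Going from k to k+1 distinct takes a geometric number of blind bags with mean 16/(16-k).
Sum over k = 0,...,7: E = 16/16 + 16/15 + 16/14 + ... + 16/10 + 16/9 = 10.60595.

10.6059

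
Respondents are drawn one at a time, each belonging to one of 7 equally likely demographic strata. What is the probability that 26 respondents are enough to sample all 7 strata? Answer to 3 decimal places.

Let A_i be the event that stratum i is missing after 26 respondents. By inclusion–exclusion on the A_i,
P(all seen) = Σ_{j=0}^{7} (-1)^j C(7,j)((7-j)/7)^26
= 1.0000 - 0.1272 + 0.0033 - 0.0000 + 0.0000 - 0.0000 + 0.0000 - 0.0000
= 0.8761.

0.876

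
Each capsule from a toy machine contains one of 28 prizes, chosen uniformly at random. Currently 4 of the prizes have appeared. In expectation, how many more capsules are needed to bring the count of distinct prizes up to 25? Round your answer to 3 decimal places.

54.393

From k distinct to k+1 distinct takes on average 28/(28-k) capsules.
Sum over k = 4,...,24: E = 28/24 + 28/23 + 28/22 + ... + 28/5 + 28/4 = 54.3935.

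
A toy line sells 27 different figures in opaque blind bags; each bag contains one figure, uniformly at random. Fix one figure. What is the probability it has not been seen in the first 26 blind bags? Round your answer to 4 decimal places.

On each blind bag the fixed figure fails to appear with probability 26/27.
P(still missing after 26) = (26/27)^26 = 0.37484.

0.3748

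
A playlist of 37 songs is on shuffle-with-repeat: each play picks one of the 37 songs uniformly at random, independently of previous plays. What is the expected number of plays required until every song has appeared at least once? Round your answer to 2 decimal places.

After k distinct songs have appeared, the next play gives a new one with probability (37-k)/37, so the expected wait for the (k+1)-th is 37/(37-k).
E[T] = 37/37 + 37/36 + 37/35 + ... + 37/2 + 37/1 = 37·H_{37}.
H_{37} = 4.202, so E[T] = 155.459.

155.46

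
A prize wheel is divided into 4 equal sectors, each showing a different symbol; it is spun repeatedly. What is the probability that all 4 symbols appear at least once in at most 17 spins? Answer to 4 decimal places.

Let A_i be the event that symbol i is missing after 17 spins. By inclusion–exclusion on the A_i,
P(all seen) = Σ_{j=0}^{4} (-1)^j C(4,j)((4-j)/4)^17
= 1.00000 - 0.03007 + 0.00005 - 0.00000 + 0.00000
= 0.96998.

0.9700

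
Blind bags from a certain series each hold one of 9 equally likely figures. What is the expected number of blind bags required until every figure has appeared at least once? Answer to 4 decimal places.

After k distinct figures have appeared, the next blind bag gives a new one with probability (9-k)/9, so the expected wait for the (k+1)-th is 9/(9-k).
E[T] = 9/9 + 9/8 + 9/7 + ... + 9/2 + 9/1 = 9·H_{9}.
H_{9} = 2.82897, so E[T] = 25.46071.

25.4607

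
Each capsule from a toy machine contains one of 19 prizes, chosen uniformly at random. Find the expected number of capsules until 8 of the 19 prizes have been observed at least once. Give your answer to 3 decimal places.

With k distinct prizes already seen, the next new one arrives after an expected 19/(19-k) capsules.
Sum over k = 0,...,7: E = 19/19 + 19/18 + 19/17 + ... + 19/13 + 19/12 = 10.0294.

10.029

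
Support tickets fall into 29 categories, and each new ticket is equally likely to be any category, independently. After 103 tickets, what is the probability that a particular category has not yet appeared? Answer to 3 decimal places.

On each ticket the fixed category fails to appear with probability 28/29.
P(still missing after 103) = (28/29)^103 = 0.0269.

0.027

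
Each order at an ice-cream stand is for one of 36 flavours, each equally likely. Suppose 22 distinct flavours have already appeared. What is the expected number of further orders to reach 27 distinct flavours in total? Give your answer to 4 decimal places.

With k distinct flavours already seen, the next new one takes an expected 36/(36-k) orders.
Sum over k = 22,...,26: E = 36/14 + 36/13 + 36/12 + 36/11 + 36/10 = 15.21339.

15.2134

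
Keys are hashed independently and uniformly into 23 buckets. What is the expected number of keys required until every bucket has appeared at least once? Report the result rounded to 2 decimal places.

Split into phases: going from k distinct to k+1 distinct takes on average 23/(23-k) keys.
E[T] = 23/23 + 23/22 + 23/21 + ... + 23/2 + 23/1 = 23·H_{23}.
H_{23} = 3.734, so E[T] = 85.889.

85.89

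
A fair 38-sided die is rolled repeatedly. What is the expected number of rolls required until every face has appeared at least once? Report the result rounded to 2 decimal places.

160.66

Split into phases: going from k distinct to k+1 distinct takes on average 38/(38-k) rolls.
E[T] = 38/38 + 38/37 + 38/36 + ... + 38/2 + 38/1 = 38·H_{38}.
H_{38} = 4.228, so E[T] = 160.660.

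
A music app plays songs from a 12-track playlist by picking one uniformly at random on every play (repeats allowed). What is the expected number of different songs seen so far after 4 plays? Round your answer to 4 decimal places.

3.5272

For each song, P(seen in 4 plays) = 1 - (11/12)^4 = 0.29393.
By linearity of expectation, E[distinct seen] = 12·(1 - (11/12)^4) = 3.52720.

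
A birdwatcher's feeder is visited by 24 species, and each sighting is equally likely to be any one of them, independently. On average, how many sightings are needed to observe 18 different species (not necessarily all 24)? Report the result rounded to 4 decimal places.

31.8230

With k distinct species already seen, the next new one arrives after an expected 24/(24-k) sightings.
Sum over k = 0,...,17: E = 24/24 + 24/23 + 24/22 + ... + 24/8 + 24/7 = 31.82300.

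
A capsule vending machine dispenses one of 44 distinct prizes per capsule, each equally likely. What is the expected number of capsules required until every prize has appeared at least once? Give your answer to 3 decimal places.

Split into phases: going from k distinct to k+1 distinct takes on average 44/(44-k) capsules.
E[T] = 44/44 + 44/43 + 44/42 + ... + 44/2 + 44/1 = 44·H_{44}.
H_{44} = 4.3727, so E[T] = 192.3999.

192.400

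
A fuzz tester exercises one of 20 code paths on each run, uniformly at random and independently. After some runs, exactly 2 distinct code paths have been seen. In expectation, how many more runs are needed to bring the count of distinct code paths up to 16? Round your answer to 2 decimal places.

The wait to go from k to k+1 distinct code paths is geometric with mean 20/(20-k).
Sum over k = 2,...,15: E = 20/18 + 20/17 + 20/16 + ... + 20/6 + 20/5 = 28.235.

28.24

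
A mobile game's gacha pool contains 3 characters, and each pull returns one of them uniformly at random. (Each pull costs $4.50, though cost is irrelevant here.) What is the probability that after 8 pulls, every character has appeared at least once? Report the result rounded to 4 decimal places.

0.8834

By inclusion–exclusion over which characters are missing,
P(all seen) = Σ_{j=0}^{3} (-1)^j C(3,j)((3-j)/3)^8
= 1.00000 - 0.11706 + 0.00046 - 0.00000
= 0.88340.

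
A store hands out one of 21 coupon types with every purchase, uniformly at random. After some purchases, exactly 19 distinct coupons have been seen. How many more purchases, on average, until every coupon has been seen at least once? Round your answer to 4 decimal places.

31.5000

The wait to go from k to k+1 distinct coupons is geometric with mean 21/(21-k).
Sum over k = 19,...,20: E = 21/2 + 21/1 = 31.50000.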